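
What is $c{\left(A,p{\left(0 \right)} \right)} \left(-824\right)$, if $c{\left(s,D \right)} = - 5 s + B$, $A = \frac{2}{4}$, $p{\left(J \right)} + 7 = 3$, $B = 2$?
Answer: $412$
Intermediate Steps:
$p{\left(J \right)} = -4$ ($p{\left(J \right)} = -7 + 3 = -4$)
$A = \frac{1}{2}$ ($A = 2 \cdot \frac{1}{4} = \frac{1}{2} \approx 0.5$)
$c{\left(s,D \right)} = 2 - 5 s$ ($c{\left(s,D \right)} = - 5 s + 2 = 2 - 5 s$)
$c{\left(A,p{\left(0 \right)} \right)} \left(-824\right) = \left(2 - \frac{5}{2}\right) \left(-824\right) = \left(- \frac{1}{2}\right) \left(-824\right) = 412$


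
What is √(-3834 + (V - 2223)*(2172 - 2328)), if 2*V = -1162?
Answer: √433590 ≈ 658.48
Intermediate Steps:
V = -581 (V = (½)*(-1162) = -581)
√(-3834 + (V - 2223)*(2172 - 2328)) = √(-3834 + (-581 - 2223)*(2172 - 2328)) = √(-3834 - 2804*(-156)) = √(-3834 + 437424) = √433590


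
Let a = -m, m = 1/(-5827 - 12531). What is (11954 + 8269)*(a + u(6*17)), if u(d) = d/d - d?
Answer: -37496617011/18358 ≈ -2.0425e+6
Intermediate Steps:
m = -1/18358 (m = 1/(-18358) = -1/18358 ≈ -5.4472e-5)
u(d) = 1 - d
a = 1/18358 (a = -1*(-1/18358) = 1/18358 ≈ 5.4472e-5)
(11954 + 8269)*(a + u(6*17)) = (11954 + 8269)*(1/18358 + (1 - 6*17)) = 20223*(1/18358 + (1 - 1*102)) = 20223*(1/18358 + (1 - 102)) = 20223*(1/18358 - 101) = 20223*(-1854157/18358) = -37496617011/18358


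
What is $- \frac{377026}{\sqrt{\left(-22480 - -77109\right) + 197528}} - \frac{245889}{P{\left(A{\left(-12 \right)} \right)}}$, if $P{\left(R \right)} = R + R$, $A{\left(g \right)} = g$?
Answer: $\frac{81963}{8} - \frac{377026 \sqrt{252157}}{252157} \approx 9494.6$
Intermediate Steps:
$P{\left(R \right)} = 2 R$
$- \frac{377026}{\sqrt{\left(-22480 - -77109\right) + 197528}} - \frac{245889}{P{\left(A{\left(-12 \right)} \right)}} = - \frac{377026}{\sqrt{\left(-22480 - -77109\right) + 197528}} - \frac{245889}{2 \left(-12\right)} = - \frac{377026}{\sqrt{\left(-22480 + 77109\right) + 197528}} - \frac{245889}{-24} = - \frac{377026}{\sqrt{54629 + 197528}} - - \frac{81963}{8} = - \frac{377026}{\sqrt{252157}} + \frac{81963}{8} = - 377026 \frac{\sqrt{252157}}{252157} + \frac{81963}{8} = - \frac{377026 \sqrt{252157}}{252157} + \frac{81963}{8} = \frac{81963}{8} - \frac{377026 \sqrt{252157}}{252157}$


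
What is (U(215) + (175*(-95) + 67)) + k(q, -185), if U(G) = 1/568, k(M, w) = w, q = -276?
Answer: -9510023/568 ≈ -16743.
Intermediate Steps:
U(G) = 1/568
(U(215) + (175*(-95) + 67)) + k(q, -185) = (1/568 + (175*(-95) + 67)) - 185 = (1/568 + (-16625 + 67)) - 185 = (1/568 - 16558) - 185 = -9404943/568 - 185 = -9510023/568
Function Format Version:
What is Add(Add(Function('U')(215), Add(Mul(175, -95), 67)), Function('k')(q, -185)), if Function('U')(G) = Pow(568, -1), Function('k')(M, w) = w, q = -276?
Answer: Rational(-9510023, 568) ≈ -16743.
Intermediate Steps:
Function('U')(G) = Rational(1, 568)
Add(Add(Function('U')(215), Add(Mul(175, -95), 67)), Function('k')(q, -185)) = Add(Add(Rational(1, 568), Add(Mul(175, -95), 67)), -185) = Add(Add(Rational(1, 568), Add(-16625, 67)), -185) = Add(Add(Rational(1, 568), -16558), -185) = Add(Rational(-9404943, 568), -185) = Rational(-9510023, 568)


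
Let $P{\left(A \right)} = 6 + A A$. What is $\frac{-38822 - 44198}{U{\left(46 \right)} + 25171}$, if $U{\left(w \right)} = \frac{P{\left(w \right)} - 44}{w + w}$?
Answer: $- \frac{763784}{231781} \approx -3.2953$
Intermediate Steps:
$P{\left(A \right)} = 6 + A^{2}$
$U{\left(w \right)} = \frac{-38 + w^{2}}{2 w}$ ($U{\left(w \right)} = \frac{\left(6 + w^{2}\right) - 44}{w + w} = \frac{-38 + w^{2}}{2 w}$)
$\frac{-38822 - 44198}{U{\left(46 \right)} + 25171} = \frac{-38822 - 44198}{\left(\frac{1}{2} \cdot 46 - \frac{19}{46}\right) + 25171} = - \frac{83020}{\left(23 - \frac{19}{46}\right) + 25171} = - \frac{83020}{\frac{1039}{46} + 25171} = - \frac{83020}{\frac{1158905}{46}} = \left(-83020\right) \frac{46}{1158905} = - \frac{763784}{231781}$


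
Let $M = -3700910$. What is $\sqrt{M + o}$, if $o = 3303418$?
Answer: $2 i \sqrt{99373} \approx 630.47 i$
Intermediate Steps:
$\sqrt{M + o} = \sqrt{-3700910 + 3303418} = \sqrt{-397492} = 2 i \sqrt{99373}$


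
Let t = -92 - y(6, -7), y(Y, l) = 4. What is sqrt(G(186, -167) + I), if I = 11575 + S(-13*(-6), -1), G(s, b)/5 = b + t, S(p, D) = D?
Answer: sqrt(10259) ≈ 101.29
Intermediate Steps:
t = -96 (t = -92 - 1*4 = -92 - 4 = -96)
G(s, b) = -480 + 5*b (G(s, b) = 5*(b - 96) = 5*(-96 + b) = -480 + 5*b)
I = 11574 (I = 11575 - 1 = 11574)
sqrt(G(186, -167) + I) = sqrt((-480 + 5*(-167)) + 11574) = sqrt((-480 - 835) + 11574) = sqrt(-1315 + 11574) = sqrt(10259)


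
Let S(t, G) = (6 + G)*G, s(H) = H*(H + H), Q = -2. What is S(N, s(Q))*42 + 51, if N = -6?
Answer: 4755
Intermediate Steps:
s(H) = 2*H² (s(H) = H*(2*H) = 2*H²)
S(t, G) = G*(6 + G)
S(N, s(Q))*42 + 51 = ((2*(-2)²)*(6 + 2*(-2)²))*42 + 51 = ((2*4)*(6 + 2*4))*42 + 51 = (8*(6 + 8))*42 + 51 = (8*14)*42 + 51 = 112*42 + 51 = 4704 + 51 = 4755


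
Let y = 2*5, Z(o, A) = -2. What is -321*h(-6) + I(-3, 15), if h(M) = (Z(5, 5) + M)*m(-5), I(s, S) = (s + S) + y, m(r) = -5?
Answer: -12818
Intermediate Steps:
y = 10
I(s, S) = 10 + S + s (I(s, S) = (s + S) + 10 = (S + s) + 10 = 10 + S + s)
h(M) = 10 - 5*M (h(M) = (-2 + M)*(-5) = 10 - 5*M)
-321*h(-6) + I(-3, 15) = -321*(10 - 5*(-6)) + (10 + 15 - 3) = -321*(10 + 30) + 22 = -321*40 + 22 = -12840 + 22 = -12818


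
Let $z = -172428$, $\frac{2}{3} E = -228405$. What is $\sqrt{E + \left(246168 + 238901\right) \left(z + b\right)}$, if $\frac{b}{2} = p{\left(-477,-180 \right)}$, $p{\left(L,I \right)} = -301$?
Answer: $\frac{i \sqrt{335727326710}}{2} \approx 2.8971 \cdot 10^{5} i$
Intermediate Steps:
$E = - \frac{685215}{2}$ ($E = \frac{3}{2} \left(-228405\right) = - \frac{685215}{2} \approx -3.4261 \cdot 10^{5}$)
$b = -602$ ($b = 2 \left(-301\right) = -602$)
$\sqrt{E + \left(246168 + 238901\right) \left(z + b\right)} = \sqrt{- \frac{685215}{2} + \left(246168 + 238901\right) \left(-172428 - 602\right)} = \sqrt{- \frac{685215}{2} + 485069 \left(-173030\right)} = \sqrt{- \frac{685215}{2} - 83931489070} = \sqrt{- \frac{167863663355}{2}} = \frac{i \sqrt{335727326710}}{2}$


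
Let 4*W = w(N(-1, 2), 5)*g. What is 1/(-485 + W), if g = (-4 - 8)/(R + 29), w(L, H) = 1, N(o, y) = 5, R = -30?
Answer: -1/482 ≈ -0.0020747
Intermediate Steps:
g = 12 (g = (-4 - 8)/(-30 + 29) = -12/(-1) = -12*(-1) = 12)
W = 3 (W = (1*12)/4 = (1/4)*12 = 3)
1/(-485 + W) = 1/(-485 + 3) = 1/(-482) = -1/482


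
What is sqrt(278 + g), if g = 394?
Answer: 4*sqrt(42) ≈ 25.923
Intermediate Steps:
sqrt(278 + g) = sqrt(278 + 394) = sqrt(672) = 4*sqrt(42)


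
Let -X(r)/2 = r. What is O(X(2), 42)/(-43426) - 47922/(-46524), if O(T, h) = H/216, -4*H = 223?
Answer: 149837240155/145465288128 ≈ 1.0301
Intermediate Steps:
H = -223/4 (H = -¼*223 = -223/4 ≈ -55.750)
X(r) = -2*r
O(T, h) = -223/864 (O(T, h) = -223/4/216 = -223/4*1/216 = -223/864)
O(X(2), 42)/(-43426) - 47922/(-46524) = -223/864/(-43426) - 47922/(-46524) = -223/864*(-1/43426) - 47922*(-1/46524) = 223/37520064 + 7987/7754 = 149837240155/145465288128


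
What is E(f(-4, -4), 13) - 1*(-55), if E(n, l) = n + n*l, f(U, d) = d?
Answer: -1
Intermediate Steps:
E(n, l) = n + l*n
E(f(-4, -4), 13) - 1*(-55) = -4*(1 + 13) - 1*(-55) = -4*14 + 55 = -56 + 55 = -1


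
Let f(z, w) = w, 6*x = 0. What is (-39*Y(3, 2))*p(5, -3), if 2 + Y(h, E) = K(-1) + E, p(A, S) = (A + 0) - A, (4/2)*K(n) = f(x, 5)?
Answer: 0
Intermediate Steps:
x = 0 (x = (1/6)*0 = 0)
K(n) = 5/2 (K(n) = (1/2)*5 = 5/2)
p(A, S) = 0 (p(A, S) = A - A = 0)
Y(h, E) = 1/2 + E (Y(h, E) = -2 + (5/2 + E) = 1/2 + E)
(-39*Y(3, 2))*p(5, -3) = -39*(1/2 + 2)*0 = -39*5/2*0 = -195/2*0 = 0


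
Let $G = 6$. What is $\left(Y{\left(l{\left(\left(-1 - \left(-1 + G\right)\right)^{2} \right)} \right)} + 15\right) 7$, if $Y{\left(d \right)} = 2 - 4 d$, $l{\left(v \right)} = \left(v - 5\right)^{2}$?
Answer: $-26789$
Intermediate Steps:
$l{\left(v \right)} = \left(-5 + v\right)^{2}$
$\left(Y{\left(l{\left(\left(-1 - \left(-1 + G\right)\right)^{2} \right)} \right)} + 15\right) 7 = \left(\left(2 - 4 \left(-5 + \left(-1 + \left(1 - 6\right)\right)^{2}\right)^{2}\right) + 15\right) 7 = \left(\left(2 - 4 \left(-5 + \left(-1 - 5\right)^{2}\right)^{2}\right) + 15\right) 7 = \left(\left(2 - 4 \left(-5 + \left(-6\right)^{2}\right)^{2}\right) + 15\right) 7 = \left(\left(2 - 4 \left(-5 + 36\right)^{2}\right) + 15\right) 7 = \left(\left(2 - 4 \cdot 31^{2}\right) + 15\right) 7 = \left(\left(2 - 3844\right) + 15\right) 7 = \left(-3842 + 15\right) 7 = \left(-3827\right) 7 = -26789$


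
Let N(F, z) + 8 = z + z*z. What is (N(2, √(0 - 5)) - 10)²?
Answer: (23 - I*√5)² ≈ 524.0 - 102.86*I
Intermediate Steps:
N(F, z) = -8 + z + z² (N(F, z) = -8 + (z + z*z) = -8 + (z + z²) = -8 + z + z²)
(N(2, √(0 - 5)) - 10)² = ((-8 + √(0 - 5) + (√(0 - 5))²) - 10)² = ((-8 + √(-5) + (√(-5))²) - 10)² = ((-8 + I*√5 + (I*√5)²) - 10)² = ((-8 + I*√5 - 5) - 10)² = ((-13 + I*√5) - 10)² = (-23 + I*√5)²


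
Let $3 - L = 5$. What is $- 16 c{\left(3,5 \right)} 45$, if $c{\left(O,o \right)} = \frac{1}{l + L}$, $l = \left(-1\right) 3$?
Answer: $144$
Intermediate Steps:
$l = -3$
$L = -2$ ($L = 3 - 5 = -2$)
$c{\left(O,o \right)} = - \frac{1}{5}$ ($c{\left(O,o \right)} = \frac{1}{-3 - 2} = \frac{1}{-5} = - \frac{1}{5}$)
$- 16 c{\left(3,5 \right)} 45 = \left(-16\right) \left(- \frac{1}{5}\right) 45 = \frac{16}{5} \cdot 45 = 144$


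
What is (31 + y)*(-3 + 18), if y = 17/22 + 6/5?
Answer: 10881/22 ≈ 494.59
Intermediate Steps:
y = 217/110 (y = 17*(1/22) + 6*(⅕) = 17/22 + 6/5 = 217/110 ≈ 1.9727)
(31 + y)*(-3 + 18) = (31 + 217/110)*(-3 + 18) = (3627/110)*15 = 10881/22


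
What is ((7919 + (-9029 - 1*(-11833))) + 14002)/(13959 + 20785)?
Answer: 575/808 ≈ 0.71163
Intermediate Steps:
((7919 + (-9029 - 1*(-11833))) + 14002)/(13959 + 20785) = ((7919 + (-9029 + 11833)) + 14002)/34744 = ((7919 + 2804) + 14002)*(1/34744) = (10723 + 14002)*(1/34744) = 24725*(1/34744) = 575/808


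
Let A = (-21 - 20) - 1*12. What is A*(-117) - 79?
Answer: 6122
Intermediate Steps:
A = -53 (A = -41 - 12 = -53)
A*(-117) - 79 = -53*(-117) - 79 = 6201 - 79 = 6122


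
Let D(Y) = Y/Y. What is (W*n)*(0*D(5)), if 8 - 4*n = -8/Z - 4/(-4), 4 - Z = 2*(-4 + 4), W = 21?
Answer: 0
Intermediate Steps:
D(Y) = 1
Z = 4 (Z = 4 - 2*(-4 + 4) = 4 - 2*0 = 4 - 1*0 = 4 + 0 = 4)
n = 9/4 (n = 2 - (-8/4 - 4/(-4))/4 = 2 - (-8*1/4 - 4*(-1/4))/4 = 2 - (-2 + 1)/4 = 2 - 1/4*(-1) = 2 + 1/4 = 9/4 ≈ 2.2500)
(W*n)*(0*D(5)) = (21*(9/4))*(0*1) = (189/4)*0 = 0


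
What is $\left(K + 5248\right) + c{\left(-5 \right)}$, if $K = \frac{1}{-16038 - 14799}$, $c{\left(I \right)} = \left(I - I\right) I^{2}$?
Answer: $\frac{161832575}{30837} \approx 5248.0$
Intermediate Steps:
$c{\left(I \right)} = 0$ ($c{\left(I \right)} = 0 I^{2} = 0$)
$K = - \frac{1}{30837}$ ($K = \frac{1}{-16038 - 14799} = \frac{1}{-30837} = - \frac{1}{30837} \approx -3.2429 \cdot 10^{-5}$)
$\left(K + 5248\right) + c{\left(-5 \right)} = \left(- \frac{1}{30837} + 5248\right) + 0 = \frac{161832575}{30837} + 0 = \frac{161832575}{30837}$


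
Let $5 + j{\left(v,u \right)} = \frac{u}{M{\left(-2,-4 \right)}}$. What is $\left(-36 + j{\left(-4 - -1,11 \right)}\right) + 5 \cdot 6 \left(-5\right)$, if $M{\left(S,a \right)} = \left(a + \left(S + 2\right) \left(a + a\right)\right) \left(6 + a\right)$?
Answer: $- \frac{1539}{8} \approx -192.38$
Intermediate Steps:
$M{\left(S,a \right)} = \left(6 + a\right) \left(a + 2 a \left(2 + S\right)\right)$ ($M{\left(S,a \right)} = \left(a + \left(2 + S\right) 2 a\right) \left(6 + a\right) = \left(a + 2 a \left(2 + S\right)\right) \left(6 + a\right) = \left(6 + a\right) \left(a + 2 a \left(2 + S\right)\right)$)
$j{\left(v,u \right)} = -5 - \frac{u}{8}$ ($j{\left(v,u \right)} = -5 + \frac{u}{\left(-4\right) \left(30 + 5 \left(-4\right) + 12 \left(-2\right) + 2 \left(-2\right) \left(-4\right)\right)} = -5 + \frac{u}{\left(-4\right) \left(30 - 20 - 24 + 16\right)} = -5 + \frac{u}{\left(-4\right) 2} = -5 + \frac{u}{-8} = -5 + u \left(- \frac{1}{8}\right) = -5 - \frac{u}{8}$)
$\left(-36 + j{\left(-4 - -1,11 \right)}\right) + 5 \cdot 6 \left(-5\right) = \left(-36 - \frac{51}{8}\right) + 5 \cdot 6 \left(-5\right) = \left(-36 - \frac{51}{8}\right) + 30 \left(-5\right) = \left(-36 - \frac{51}{8}\right) - 150 = - \frac{339}{8} - 150 = - \frac{1539}{8}$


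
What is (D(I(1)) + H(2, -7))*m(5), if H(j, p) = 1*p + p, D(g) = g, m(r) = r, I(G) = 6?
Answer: -40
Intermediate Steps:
H(j, p) = 2*p (H(j, p) = p + p = 2*p)
(D(I(1)) + H(2, -7))*m(5) = (6 + 2*(-7))*5 = (6 - 14)*5 = -8*5 = -40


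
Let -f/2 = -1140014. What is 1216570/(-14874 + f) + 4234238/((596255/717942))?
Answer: 3442963428071903767/675304699135 ≈ 5.0984e+6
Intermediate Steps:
f = 2280028 (f = -2*(-1140014) = 2280028)
1216570/(-14874 + f) + 4234238/((596255/717942)) = 1216570/(-14874 + 2280028) + 4234238/((596255/717942)) = 1216570/2265154 + 4234238/((596255*(1/717942))) = 1216570*(1/2265154) + 4234238/(596255/717942) = 608285/1132577 + 4234238*(717942/596255) = 608285/1132577 + 3039937298196/596255 = 3442963428071903767/675304699135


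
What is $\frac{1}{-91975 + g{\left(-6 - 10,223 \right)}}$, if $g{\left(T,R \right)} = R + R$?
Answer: $- \frac{1}{91529} \approx -1.0926 \cdot 10^{-5}$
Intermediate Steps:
$g{\left(T,R \right)} = 2 R$
$\frac{1}{-91975 + g{\left(-6 - 10,223 \right)}} = \frac{1}{-91975 + 2 \cdot 223} = \frac{1}{-91975 + 446} = \frac{1}{-91529} = - \frac{1}{91529}$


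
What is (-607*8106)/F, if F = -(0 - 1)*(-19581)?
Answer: 1640114/6527 ≈ 251.28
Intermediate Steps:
F = -19581 (F = -1*(-1)*(-19581) = 1*(-19581) = -19581)
(-607*8106)/F = -607*8106/(-19581) = -4920342*(-1/19581) = 1640114/6527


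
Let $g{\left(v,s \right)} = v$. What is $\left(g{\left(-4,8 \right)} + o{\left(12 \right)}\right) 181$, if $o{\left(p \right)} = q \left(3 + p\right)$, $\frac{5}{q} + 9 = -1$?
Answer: $- \frac{4163}{2} \approx -2081.5$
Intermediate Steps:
$q = - \frac{1}{2}$ ($q = \frac{5}{-9 - 1} = \frac{5}{-10} = 5 \left(- \frac{1}{10}\right) = - \frac{1}{2} \approx -0.5$)
$o{\left(p \right)} = - \frac{3}{2} - \frac{p}{2}$ ($o{\left(p \right)} = - \frac{3 + p}{2} = - \frac{3}{2} - \frac{p}{2}$)
$\left(g{\left(-4,8 \right)} + o{\left(12 \right)}\right) 181 = \left(-4 - \frac{15}{2}\right) 181 = \left(- \frac{23}{2}\right) 181 = - \frac{4163}{2}$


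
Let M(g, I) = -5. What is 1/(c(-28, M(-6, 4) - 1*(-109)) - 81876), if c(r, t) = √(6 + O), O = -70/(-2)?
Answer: -81876/6703679335 - √41/6703679335 ≈ -1.2215e-5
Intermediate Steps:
O = 35 (O = -70*(-1)/2 = -10*(-7/2) = 35)
c(r, t) = √41 (c(r, t) = √(6 + 35) = √41)
1/(c(-28, M(-6, 4) - 1*(-109)) - 81876) = 1/(√41 - 81876) = 1/(-81876 + √41)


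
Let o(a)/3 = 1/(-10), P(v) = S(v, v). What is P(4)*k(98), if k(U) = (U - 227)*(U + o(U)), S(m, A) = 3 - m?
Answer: 126033/10 ≈ 12603.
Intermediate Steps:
P(v) = 3 - v
o(a) = -3/10 (o(a) = 3/(-10) = 3*(-⅒) = -3/10)
k(U) = (-227 + U)*(-3/10 + U) (k(U) = (U - 227)*(U - 3/10) = (-227 + U)*(-3/10 + U))
P(4)*k(98) = (3 - 1*4)*(681/10 + 98² - 2273/10*98) = (3 - 4)*(681/10 + 9604 - 111377/5) = -1*(-126033/10) = 126033/10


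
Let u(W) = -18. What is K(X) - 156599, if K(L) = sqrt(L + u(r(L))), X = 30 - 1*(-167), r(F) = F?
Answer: -156599 + sqrt(179) ≈ -1.5659e+5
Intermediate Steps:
X = 197 (X = 30 + 167 = 197)
K(L) = sqrt(-18 + L) (K(L) = sqrt(L - 18) = sqrt(-18 + L))
K(X) - 156599 = sqrt(-18 + 197) - 156599 = sqrt(179) - 156599 = -156599 + sqrt(179)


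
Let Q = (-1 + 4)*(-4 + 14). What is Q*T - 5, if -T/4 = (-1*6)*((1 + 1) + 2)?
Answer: 2875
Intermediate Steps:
Q = 30 (Q = 3*10 = 30)
T = 96 (T = -4*(-1*6)*((1 + 1) + 2) = -(-24)*(2 + 2) = -(-24)*4 = -4*(-24) = 96)
Q*T - 5 = 30*96 - 5 = 2880 - 5 = 2875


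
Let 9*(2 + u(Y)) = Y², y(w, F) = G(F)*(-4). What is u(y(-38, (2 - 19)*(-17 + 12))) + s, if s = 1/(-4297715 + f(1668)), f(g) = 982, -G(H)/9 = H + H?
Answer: 17881275459333/4296733 ≈ 4.1616e+6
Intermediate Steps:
G(H) = -18*H (G(H) = -9*(H + H) = -18*H)
y(w, F) = 72*F (y(w, F) = -18*F*(-4) = 72*F)
s = -1/4296733 (s = 1/(-4297715 + 982) = 1/(-4296733) = -1/4296733 ≈ -2.3273e-7)
u(Y) = -2 + Y²/9
u(y(-38, (2 - 19)*(-17 + 12))) + s = (-2 + (72*((2 - 19)*(-17 + 12)))²/9) - 1/4296733 = (-2 + (72*(-17*(-5)))²/9) - 1/4296733 = (-2 + (72*85)²/9) - 1/4296733 = (-2 + (⅑)*6120²) - 1/4296733 = (-2 + (⅑)*37454400) - 1/4296733 = (-2 + 4161600) - 1/4296733 = 4161598 - 1/4296733 = 17881275459333/4296733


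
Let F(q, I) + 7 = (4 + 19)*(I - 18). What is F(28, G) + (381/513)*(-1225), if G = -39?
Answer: -380953/171 ≈ -2227.8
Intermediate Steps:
F(q, I) = -421 + 23*I (F(q, I) = -7 + (4 + 19)*(I - 18) = -7 + 23*(-18 + I) = -7 + (-414 + 23*I) = -421 + 23*I)
F(28, G) + (381/513)*(-1225) = (-421 + 23*(-39)) + (381/513)*(-1225) = (-421 - 897) + (381*(1/513))*(-1225) = -1318 + (127/171)*(-1225) = -1318 - 155575/171 = -380953/171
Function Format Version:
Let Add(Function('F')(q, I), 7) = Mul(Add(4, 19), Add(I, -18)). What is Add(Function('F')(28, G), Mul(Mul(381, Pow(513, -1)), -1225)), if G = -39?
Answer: Rational(-380953, 171) ≈ -2227.8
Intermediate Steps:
Function('F')(q, I) = Add(-421, Mul(23, I)) (Function('F')(q, I) = Add(-7, Mul(Add(4, 19), Add(I, -18))) = Add(-7, Mul(23, Add(-18, I))) = Add(-7, Add(-414, Mul(23, I))) = Add(-421, Mul(23, I)))
Add(Function('F')(28, G), Mul(Mul(381, Pow(513, -1)), -1225)) = Add(Add(-421, Mul(23, -39)), Mul(Mul(381, Pow(513, -1)), -1225)) = Add(Add(-421, -897), Mul(Mul(381, Rational(1, 513)), -1225)) = Add(-1318, Mul(Rational(127, 171), -1225)) = Add(-1318, Rational(-155575, 171)) = Rational(-380953, 171)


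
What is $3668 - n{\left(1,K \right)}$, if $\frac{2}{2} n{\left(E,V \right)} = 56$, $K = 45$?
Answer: $3612$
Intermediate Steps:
$n{\left(E,V \right)} = 56$
$3668 - n{\left(1,K \right)} = 3668 - 56 = 3612$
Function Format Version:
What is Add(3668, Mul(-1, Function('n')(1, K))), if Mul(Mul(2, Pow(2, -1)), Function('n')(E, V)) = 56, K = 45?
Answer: 3612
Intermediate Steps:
Function('n')(E, V) = 56
Add(3668, Mul(-1, Function('n')(1, K))) = Add(3668, Mul(-1, 56)) = Add(3668, -56) = 3612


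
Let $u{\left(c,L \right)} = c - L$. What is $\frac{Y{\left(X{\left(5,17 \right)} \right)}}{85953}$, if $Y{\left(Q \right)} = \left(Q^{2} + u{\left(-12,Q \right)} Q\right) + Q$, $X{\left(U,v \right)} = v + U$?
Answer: $- \frac{242}{85953} \approx -0.0028155$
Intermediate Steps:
$X{\left(U,v \right)} = U + v$
$Y{\left(Q \right)} = Q + Q^{2} + Q \left(-12 - Q\right)$ ($Y{\left(Q \right)} = \left(Q^{2} + \left(-12 - Q\right) Q\right) + Q = \left(Q^{2} + Q \left(-12 - Q\right)\right) + Q = Q + Q^{2} + Q \left(-12 - Q\right)$)
$\frac{Y{\left(X{\left(5,17 \right)} \right)}}{85953} = \frac{\left(-11\right) \left(5 + 17\right)}{85953} = \left(-11\right) 22 \cdot \frac{1}{85953} = \left(-242\right) \frac{1}{85953} = - \frac{242}{85953}$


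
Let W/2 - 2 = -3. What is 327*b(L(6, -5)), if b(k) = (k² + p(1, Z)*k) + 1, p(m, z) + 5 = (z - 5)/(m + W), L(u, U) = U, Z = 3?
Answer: 13407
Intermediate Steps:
W = -2 (W = 4 + 2*(-3) = 4 - 6 = -2)
p(m, z) = -5 + (-5 + z)/(-2 + m) (p(m, z) = -5 + (z - 5)/(m - 2) = -5 + (-5 + z)/(-2 + m))
b(k) = 1 + k² - 3*k (b(k) = (k² + ((5 + 3 - 5*1)/(-2 + 1))*k) + 1 = (k² + ((5 + 3 - 5)/(-1))*k) + 1 = (k² + (-1*3)*k) + 1 = (k² - 3*k) + 1 = 1 + k² - 3*k)
327*b(L(6, -5)) = 327*(1 + (-5)² - 3*(-5)) = 327*(1 + 25 + 15) = 327*41 = 13407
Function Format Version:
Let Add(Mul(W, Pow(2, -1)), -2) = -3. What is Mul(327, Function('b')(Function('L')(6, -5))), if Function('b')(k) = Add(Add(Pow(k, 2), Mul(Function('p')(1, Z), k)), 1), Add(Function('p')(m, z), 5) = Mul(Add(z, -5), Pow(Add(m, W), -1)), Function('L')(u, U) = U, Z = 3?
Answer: 13407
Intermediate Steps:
W = -2 (W = Add(4, Mul(2, -3)) = Add(4, -6) = -2)
Function('p')(m, z) = Add(-5, Mul(Pow(Add(-2, m), -1), Add(-5, z))) (Function('p')(m, z) = Add(-5, Mul(Add(z, -5), Pow(Add(m, -2), -1))) = Add(-5, Mul(Add(-5, z), Pow(Add(-2, m), -1))) = Add(-5, Mul(Pow(Add(-2, m), -1), Add(-5, z))))
Function('b')(k) = Add(1, Pow(k, 2), Mul(-3, k)) (Function('b')(k) = Add(Add(Pow(k, 2), Mul(Mul(Pow(Add(-2, 1), -1), Add(5, 3, Mul(-5, 1))), k)), 1) = Add(Add(Pow(k, 2), Mul(Mul(Pow(-1, -1), Add(5, 3, -5)), k)), 1) = Add(Add(Pow(k, 2), Mul(Mul(-1, 3), k)), 1) = Add(Add(Pow(k, 2), Mul(-3, k)), 1) = Add(1, Pow(k, 2), Mul(-3, k)))
Mul(327, Function('b')(Function('L')(6, -5))) = Mul(327, Add(1, Pow(-5, 2), Mul(-3, -5))) = Mul(327, Add(1, 25, 15)) = Mul(327, 41) = 13407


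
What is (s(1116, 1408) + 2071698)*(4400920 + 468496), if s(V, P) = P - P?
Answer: 10087959388368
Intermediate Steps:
s(V, P) = 0
(s(1116, 1408) + 2071698)*(4400920 + 468496) = (0 + 2071698)*(4400920 + 468496) = 2071698*4869416 = 10087959388368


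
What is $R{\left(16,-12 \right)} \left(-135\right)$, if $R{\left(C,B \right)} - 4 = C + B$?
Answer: $-1080$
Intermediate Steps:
$R{\left(C,B \right)} = 4 + B + C$ ($R{\left(C,B \right)} = 4 + \left(C + B\right) = 4 + \left(B + C\right) = 4 + B + C$)
$R{\left(16,-12 \right)} \left(-135\right) = \left(4 - 12 + 16\right) \left(-135\right) = 8 \left(-135\right) = -1080$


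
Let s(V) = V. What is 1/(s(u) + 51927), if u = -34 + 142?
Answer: 1/52035 ≈ 1.9218e-5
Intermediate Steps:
u = 108
1/(s(u) + 51927) = 1/(108 + 51927) = 1/52035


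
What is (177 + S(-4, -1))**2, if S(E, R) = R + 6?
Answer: 33124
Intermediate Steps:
S(E, R) = 6 + R
(177 + S(-4, -1))**2 = (177 + (6 - 1))**2 = (177 + 5)**2 = 182**2 = 33124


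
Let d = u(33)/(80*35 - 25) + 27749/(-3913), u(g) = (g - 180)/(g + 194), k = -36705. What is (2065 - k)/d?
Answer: -15927339712375/2913394006 ≈ -5466.9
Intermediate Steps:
u(g) = (-180 + g)/(194 + g)
d = -5826788012/821632175 (d = ((-180 + 33)/(194 + 33))/(80*35 - 25) + 27749/(-3913) = (-147/227)/(2800 - 25) + 27749*(-1/3913) = ((1/227)*(-147))/2775 - 27749/3913 = -147/227*1/2775 - 27749/3913 = -49/209975 - 27749/3913 = -5826788012/821632175 ≈ -7.0917)
(2065 - k)/d = (2065 - 1*(-36705))/(-5826788012/821632175) = (2065 + 36705)*(-821632175/5826788012) = 38770*(-821632175/5826788012) = -15927339712375/2913394006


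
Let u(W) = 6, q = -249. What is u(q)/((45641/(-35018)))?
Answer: -210108/45641 ≈ -4.6035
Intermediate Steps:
u(q)/((45641/(-35018))) = 6/((45641/(-35018))) = 6/((45641*(-1/35018))) = 6/(-45641/35018) = 6*(-35018/45641) = -210108/45641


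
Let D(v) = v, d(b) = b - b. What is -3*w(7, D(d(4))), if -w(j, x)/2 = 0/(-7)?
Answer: 0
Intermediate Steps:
d(b) = 0
w(j, x) = 0 (w(j, x) = -0/(-7) = -0*(-1)/7 = -2*0 = 0)
-3*w(7, D(d(4))) = -3*0 = 0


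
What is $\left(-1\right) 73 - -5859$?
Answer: $5786$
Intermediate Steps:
$\left(-1\right) 73 - -5859 = -73 + 5859 = 5786$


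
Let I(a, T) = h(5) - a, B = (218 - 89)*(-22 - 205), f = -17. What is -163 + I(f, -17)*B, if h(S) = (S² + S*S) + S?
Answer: -2108539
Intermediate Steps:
B = -29283 (B = 129*(-227) = -29283)
h(S) = S + 2*S² (h(S) = (S² + S²) + S = 2*S² + S = S + 2*S²)
I(a, T) = 55 - a (I(a, T) = 5*(1 + 2*5) - a = 5*(1 + 10) - a = 5*11 - a = 55 - a)
-163 + I(f, -17)*B = -163 + (55 - 1*(-17))*(-29283) = -163 + (55 + 17)*(-29283) = -163 + 72*(-29283) = -163 - 2108376 = -2108539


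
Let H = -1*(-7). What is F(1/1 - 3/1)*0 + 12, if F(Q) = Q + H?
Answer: 12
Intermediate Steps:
H = 7
F(Q) = 7 + Q (F(Q) = Q + 7 = 7 + Q)
F(1/1 - 3/1)*0 + 12 = (7 + (1/1 - 3/1))*0 + 12 = (7 + (1*1 - 3*1))*0 + 12 = (7 + (1 - 3))*0 + 12 = (7 - 2)*0 + 12 = 5*0 + 12 = 0 + 12 = 12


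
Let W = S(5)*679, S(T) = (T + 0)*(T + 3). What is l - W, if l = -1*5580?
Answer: -32740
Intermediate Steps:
l = -5580
S(T) = T*(3 + T)
W = 27160 (W = (5*(3 + 5))*679 = (5*8)*679 = 40*679 = 27160)
l - W = -5580 - 1*27160 = -5580 - 27160 = -32740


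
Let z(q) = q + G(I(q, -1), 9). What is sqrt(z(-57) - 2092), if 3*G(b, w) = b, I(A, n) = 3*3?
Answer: I*sqrt(2146) ≈ 46.325*I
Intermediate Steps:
I(A, n) = 9
G(b, w) = b/3
z(q) = 3 + q (z(q) = q + (1/3)*9 = q + 3 = 3 + q)
sqrt(z(-57) - 2092) = sqrt((3 - 57) - 2092) = sqrt(-54 - 2092) = sqrt(-2146) = I*sqrt(2146)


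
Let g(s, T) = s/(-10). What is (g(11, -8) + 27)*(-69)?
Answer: -17871/10 ≈ -1787.1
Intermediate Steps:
g(s, T) = -s/10 (g(s, T) = s*(-⅒) = -s/10)
(g(11, -8) + 27)*(-69) = (-⅒*11 + 27)*(-69) = (-11/10 + 27)*(-69) = (259/10)*(-69) = -17871/10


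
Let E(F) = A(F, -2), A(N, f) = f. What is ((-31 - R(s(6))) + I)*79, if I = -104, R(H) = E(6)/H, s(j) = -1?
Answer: -10823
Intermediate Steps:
E(F) = -2
R(H) = -2/H
((-31 - R(s(6))) + I)*79 = ((-31 - (-2)/(-1)) - 104)*79 = ((-31 - (-2)*(-1)) - 104)*79 = ((-31 - 1*2) - 104)*79 = ((-31 - 2) - 104)*79 = (-33 - 104)*79 = -137*79 = -10823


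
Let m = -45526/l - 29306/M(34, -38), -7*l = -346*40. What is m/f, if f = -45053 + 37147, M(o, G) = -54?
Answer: -97096553/1477157040 ≈ -0.065732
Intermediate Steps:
l = 13840/7 (l = -(-346)*40/7 = -⅐*(-13840) = 13840/7 ≈ 1977.1)
f = -7906
m = 97096553/186840 (m = -45526/13840/7 - 29306/(-54) = -45526*7/13840 - 29306*(-1/54) = -159341/6920 + 14653/27 = 97096553/186840 ≈ 519.68)
m/f = (97096553/186840)/(-7906) = (97096553/186840)*(-1/7906) = -97096553/1477157040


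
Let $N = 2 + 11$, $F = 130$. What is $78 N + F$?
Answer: $1144$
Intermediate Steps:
$N = 13$
$78 N + F = 78 \cdot 13 + 130 = 1014 + 130 = 1144$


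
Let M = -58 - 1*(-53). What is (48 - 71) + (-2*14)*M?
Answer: 117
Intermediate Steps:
M = -5 (M = -58 + 53 = -5)
(48 - 71) + (-2*14)*M = (48 - 71) - 2*14*(-5) = -23 - 28*(-5) = -23 + 140 = 117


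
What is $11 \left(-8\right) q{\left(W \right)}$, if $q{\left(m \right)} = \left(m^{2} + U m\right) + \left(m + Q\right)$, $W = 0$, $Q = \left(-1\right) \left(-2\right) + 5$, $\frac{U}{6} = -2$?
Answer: $-616$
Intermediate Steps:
$U = -12$ ($U = 6 \left(-2\right) = -12$)
$Q = 7$ ($Q = 2 + 5 = 7$)
$q{\left(m \right)} = 7 + m^{2} - 11 m$ ($q{\left(m \right)} = \left(m^{2} - 12 m\right) + \left(m + 7\right) = \left(m^{2} - 12 m\right) + \left(7 + m\right) = 7 + m^{2} - 11 m$)
$11 \left(-8\right) q{\left(W \right)} = 11 \left(-8\right) \left(7 + 0^{2} - 0\right) = - 88 \left(7 + 0 + 0\right) = \left(-88\right) 7 = -616$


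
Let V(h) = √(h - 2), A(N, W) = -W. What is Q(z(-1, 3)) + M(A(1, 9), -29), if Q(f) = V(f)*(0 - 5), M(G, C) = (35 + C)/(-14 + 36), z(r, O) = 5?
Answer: 3/11 - 5*√3 ≈ -8.3875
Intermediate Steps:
M(G, C) = 35/22 + C/22 (M(G, C) = (35 + C)/22 = (35 + C)*(1/22) = 35/22 + C/22)
V(h) = √(-2 + h)
Q(f) = -5*√(-2 + f) (Q(f) = √(-2 + f)*(0 - 5) = √(-2 + f)*(-5) = -5*√(-2 + f))
Q(z(-1, 3)) + M(A(1, 9), -29) = -5*√(-2 + 5) + (35/22 + (1/22)*(-29)) = -5*√3 + (35/22 - 29/22) = -5*√3 + 3/11 = 3/11 - 5*√3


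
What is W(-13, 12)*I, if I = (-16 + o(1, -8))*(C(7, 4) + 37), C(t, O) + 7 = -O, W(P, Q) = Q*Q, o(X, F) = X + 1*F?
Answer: -86112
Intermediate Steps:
o(X, F) = F + X (o(X, F) = X + F = F + X)
W(P, Q) = Q²
C(t, O) = -7 - O
I = -598 (I = (-16 + (-8 + 1))*((-7 - 1*4) + 37) = (-16 - 7)*((-7 - 4) + 37) = -23*(-11 + 37) = -23*26 = -598)
W(-13, 12)*I = 12²*(-598) = 144*(-598) = -86112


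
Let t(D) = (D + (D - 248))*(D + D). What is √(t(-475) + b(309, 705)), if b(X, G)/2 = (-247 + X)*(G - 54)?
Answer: 2*√304706 ≈ 1104.0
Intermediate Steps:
b(X, G) = 2*(-247 + X)*(-54 + G) (b(X, G) = 2*((-247 + X)*(G - 54)) = 2*((-247 + X)*(-54 + G)) = 2*(-247 + X)*(-54 + G))
t(D) = 2*D*(-248 + 2*D) (t(D) = (D + (-248 + D))*(2*D) = (-248 + 2*D)*(2*D) = 2*D*(-248 + 2*D))
√(t(-475) + b(309, 705)) = √(4*(-475)*(-124 - 475) + (26676 - 494*705 - 108*309 + 2*705*309)) = √(4*(-475)*(-599) + (26676 - 348270 - 33372 + 435690)) = √(1138100 + 80724) = √1218824 = 2*√304706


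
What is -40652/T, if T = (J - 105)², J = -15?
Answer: -10163/3600 ≈ -2.8231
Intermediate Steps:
T = 14400 (T = (-15 - 105)² = (-120)² = 14400)
-40652/T = -40652/14400 = -40652*1/14400 = -10163/3600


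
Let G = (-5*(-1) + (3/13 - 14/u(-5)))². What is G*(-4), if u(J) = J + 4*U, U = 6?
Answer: -4928400/61009 ≈ -80.781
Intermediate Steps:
u(J) = 24 + J (u(J) = J + 4*6 = J + 24 = 24 + J)
G = 1232100/61009 (G = (-5*(-1) + (3/13 - 14/(24 - 5)))² = (5 + (3*(1/13) - 14/19))² = (5 + (3/13 - 14*1/19))² = (5 + (3/13 - 14/19))² = (5 - 125/247)² = (1110/247)² = 1232100/61009 ≈ 20.195)
G*(-4) = (1232100/61009)*(-4) = -4928400/61009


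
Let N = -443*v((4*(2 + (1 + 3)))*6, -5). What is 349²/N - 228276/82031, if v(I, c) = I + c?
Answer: -24048009083/5051222887 ≈ -4.7608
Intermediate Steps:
N = -61577 (N = -443*((4*(2 + (1 + 3)))*6 - 5) = -443*((4*(2 + 4))*6 - 5) = -443*((4*6)*6 - 5) = -443*(24*6 - 5) = -443*(144 - 5) = -443*139 = -61577)
349²/N - 228276/82031 = 349²/(-61577) - 228276/82031 = 121801*(-1/61577) - 228276*1/82031 = -121801/61577 - 228276/82031 = -24048009083/5051222887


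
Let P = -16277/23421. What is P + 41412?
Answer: 969894175/23421 ≈ 41411.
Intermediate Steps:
P = -16277/23421 (P = -16277*1/23421 = -16277/23421 ≈ -0.69497)
P + 41412 = -16277/23421 + 41412 = 969894175/23421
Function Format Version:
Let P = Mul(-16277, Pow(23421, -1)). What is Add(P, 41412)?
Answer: Rational(969894175, 23421) ≈ 41411.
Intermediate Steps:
P = Rational(-16277, 23421) (P = Mul(-16277, Rational(1, 23421)) = Rational(-16277, 23421) ≈ -0.69497)
Add(P, 41412) = Add(Rational(-16277, 23421), 41412) = Rational(969894175, 23421)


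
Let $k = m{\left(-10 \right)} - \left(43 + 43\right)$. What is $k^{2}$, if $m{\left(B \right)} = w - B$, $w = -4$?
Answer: $6400$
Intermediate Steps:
$m{\left(B \right)} = -4 - B$
$k = -80$ ($k = \left(-4 - -10\right) - \left(43 + 43\right) = \left(-4 + 10\right) - 86 = 6 - 86 = -80$)
$k^{2} = \left(-80\right)^{2} = 6400$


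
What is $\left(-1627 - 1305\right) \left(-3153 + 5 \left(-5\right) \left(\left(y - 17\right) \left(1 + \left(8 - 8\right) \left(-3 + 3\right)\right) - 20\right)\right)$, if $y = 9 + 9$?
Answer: $7851896$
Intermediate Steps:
$y = 18$
$\left(-1627 - 1305\right) \left(-3153 + 5 \left(-5\right) \left(\left(y - 17\right) \left(1 + \left(8 - 8\right) \left(-3 + 3\right)\right) - 20\right)\right) = \left(-1627 - 1305\right) \left(-3153 + 5 \left(-5\right) \left(\left(18 - 17\right) \left(1 + \left(8 - 8\right) \left(-3 + 3\right)\right) - 20\right)\right) = - 2932 \left(-3153 - 25 \left(1 \left(1 + 0 \cdot 0\right) - 20\right)\right) = - 2932 \left(-3153 - 25 \left(1 \left(1 + 0\right) - 20\right)\right) = - 2932 \left(-3153 - 25 \left(1 \cdot 1 - 20\right)\right) = - 2932 \left(-3153 - 25 \left(1 - 20\right)\right) = - 2932 \left(-3153 - -475\right) = - 2932 \left(-3153 + 475\right) = \left(-2932\right) \left(-2678\right) = 7851896$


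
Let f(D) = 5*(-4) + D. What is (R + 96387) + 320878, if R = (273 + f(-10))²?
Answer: 476314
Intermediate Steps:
f(D) = -20 + D
R = 59049 (R = (273 + (-20 - 10))² = (273 - 30)² = 243² = 59049)
(R + 96387) + 320878 = (59049 + 96387) + 320878 = 155436 + 320878 = 476314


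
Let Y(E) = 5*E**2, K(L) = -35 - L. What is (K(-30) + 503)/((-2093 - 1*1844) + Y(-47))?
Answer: 249/3554 ≈ 0.070062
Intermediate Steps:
(K(-30) + 503)/((-2093 - 1*1844) + Y(-47)) = ((-35 - 1*(-30)) + 503)/((-2093 - 1*1844) + 5*(-47)**2) = ((-35 + 30) + 503)/((-2093 - 1844) + 5*2209) = (-5 + 503)/(-3937 + 11045) = 498/7108 = 498*(1/7108) = 249/3554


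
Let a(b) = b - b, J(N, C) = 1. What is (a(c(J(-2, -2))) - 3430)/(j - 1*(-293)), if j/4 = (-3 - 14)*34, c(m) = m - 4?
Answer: 3430/2019 ≈ 1.6989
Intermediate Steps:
c(m) = -4 + m
a(b) = 0
j = -2312 (j = 4*((-3 - 14)*34) = 4*(-17*34) = 4*(-578) = -2312)
(a(c(J(-2, -2))) - 3430)/(j - 1*(-293)) = (0 - 3430)/(-2312 - 1*(-293)) = -3430/(-2312 + 293) = -3430/(-2019) = -3430*(-1/2019) = 3430/2019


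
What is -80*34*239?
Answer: -650080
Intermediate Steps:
-80*34*239 = -2720*239 = -650080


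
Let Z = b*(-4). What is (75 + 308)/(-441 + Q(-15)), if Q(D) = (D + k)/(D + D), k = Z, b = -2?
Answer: -11490/13223 ≈ -0.86894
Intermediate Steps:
Z = 8 (Z = -2*(-4) = 8)
k = 8
Q(D) = (8 + D)/(2*D) (Q(D) = (D + 8)/(D + D) = (8 + D)/((2*D)) = (8 + D)*(1/(2*D)) = (8 + D)/(2*D))
(75 + 308)/(-441 + Q(-15)) = (75 + 308)/(-441 + (1/2)*(8 - 15)/(-15)) = 383/(-441 + (1/2)*(-1/15)*(-7)) = 383/(-441 + 7/30) = 383/(-13223/30) = 383*(-30/13223) = -11490/13223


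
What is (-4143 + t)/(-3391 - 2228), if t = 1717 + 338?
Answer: 696/1873 ≈ 0.37160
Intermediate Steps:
t = 2055
(-4143 + t)/(-3391 - 2228) = (-4143 + 2055)/(-3391 - 2228) = -2088/(-5619) = -2088*(-1/5619) = 696/1873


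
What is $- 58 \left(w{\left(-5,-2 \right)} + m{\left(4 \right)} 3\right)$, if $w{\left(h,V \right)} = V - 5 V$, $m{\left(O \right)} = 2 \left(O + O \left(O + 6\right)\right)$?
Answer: $-15776$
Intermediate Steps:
$m{\left(O \right)} = 2 O + 2 O \left(6 + O\right)$ ($m{\left(O \right)} = 2 \left(O + O \left(6 + O\right)\right) = 2 O + 2 O \left(6 + O\right)$)
$w{\left(h,V \right)} = - 4 V$
$- 58 \left(w{\left(-5,-2 \right)} + m{\left(4 \right)} 3\right) = - 58 \left(\left(-4\right) \left(-2\right) + 2 \cdot 4 \left(7 + 4\right) 3\right) = - 58 \left(8 + 2 \cdot 4 \cdot 11 \cdot 3\right) = - 58 \left(8 + 88 \cdot 3\right) = - 58 \left(8 + 264\right) = \left(-58\right) 272 = -15776$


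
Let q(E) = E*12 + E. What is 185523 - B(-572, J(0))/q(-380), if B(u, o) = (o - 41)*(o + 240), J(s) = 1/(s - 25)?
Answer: 15073581777/81250 ≈ 1.8552e+5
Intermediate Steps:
J(s) = 1/(-25 + s)
B(u, o) = (-41 + o)*(240 + o)
q(E) = 13*E (q(E) = 12*E + E = 13*E)
185523 - B(-572, J(0))/q(-380) = 185523 - (-9840 + (1/(-25 + 0))**2 + 199/(-25 + 0))/(13*(-380)) = 185523 - (-9840 + (1/(-25))**2 + 199/(-25))/(-4940) = 185523 - (-9840 + (-1/25)**2 + 199*(-1/25))*(-1)/4940 = 185523 - (-9840 + 1/625 - 199/25)*(-1)/4940 = 185523 - (-6154974)*(-1)/(625*4940) = 185523 - 1*161973/81250 = 185523 - 161973/81250 = 15073581777/81250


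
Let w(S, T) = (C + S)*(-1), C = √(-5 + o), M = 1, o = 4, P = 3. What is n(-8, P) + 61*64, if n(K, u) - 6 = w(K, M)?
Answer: 3918 - I ≈ 3918.0 - 1.0*I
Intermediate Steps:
C = I (C = √(-5 + 4) = √(-1) = I ≈ 1.0*I)
w(S, T) = -I - S (w(S, T) = (I + S)*(-1) = -I - S)
n(K, u) = 6 - I - K (n(K, u) = 6 + (-I - K) = 6 - I - K)
n(-8, P) + 61*64 = (6 - I - 1*(-8)) + 61*64 = (6 - I + 8) + 3904 = (14 - I) + 3904 = 3918 - I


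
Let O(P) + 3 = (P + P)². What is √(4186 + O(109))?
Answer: √51707 ≈ 227.39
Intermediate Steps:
O(P) = -3 + 4*P² (O(P) = -3 + (P + P)² = -3 + (2*P)² = -3 + 4*P²)
√(4186 + O(109)) = √(4186 + (-3 + 4*109²)) = √(4186 + (-3 + 4*11881)) = √(4186 + (-3 + 47524)) = √(4186 + 47521) = √51707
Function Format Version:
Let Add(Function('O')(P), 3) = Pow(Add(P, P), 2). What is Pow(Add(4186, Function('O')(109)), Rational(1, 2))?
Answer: Pow(51707, Rational(1, 2)) ≈ 227.39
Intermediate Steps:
Function('O')(P) = Add(-3, Mul(4, Pow(P, 2))) (Function('O')(P) = Add(-3, Pow(Add(P, P), 2)) = Add(-3, Pow(Mul(2, P), 2)) = Add(-3, Mul(4, Pow(P, 2))))
Pow(Add(4186, Function('O')(109)), Rational(1, 2)) = Pow(Add(4186, Add(-3, Mul(4, Pow(109, 2)))), Rational(1, 2)) = Pow(Add(4186, Add(-3, Mul(4, 11881))), Rational(1, 2)) = Pow(Add(4186, Add(-3, 47524)), Rational(1, 2)) = Pow(Add(4186, 47521), Rational(1, 2)) = Pow(51707, Rational(1, 2))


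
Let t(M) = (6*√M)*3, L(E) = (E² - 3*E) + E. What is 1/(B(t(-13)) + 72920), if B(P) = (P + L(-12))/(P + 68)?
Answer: 161084189/11746544114269 + 450*I*√13/11746544114269 ≈ 1.3713e-5 + 1.3813e-10*I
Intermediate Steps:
L(E) = E² - 2*E
t(M) = 18*√M
B(P) = (168 + P)/(68 + P) (B(P) = (P - 12*(-2 - 12))/(P + 68) = (P - 12*(-14))/(68 + P) = (P + 168)/(68 + P) = (168 + P)/(68 + P))
1/(B(t(-13)) + 72920) = 1/((168 + 18*√(-13))/(68 + 18*√(-13)) + 72920) = 1/((168 + 18*(I*√13))/(68 + 18*(I*√13)) + 72920) = 1/((168 + 18*I*√13)/(68 + 18*I*√13) + 72920) = 1/(72920 + (168 + 18*I*√13)/(68 + 18*I*√13))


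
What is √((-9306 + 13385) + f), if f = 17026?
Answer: 3*√2345 ≈ 145.28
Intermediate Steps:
√((-9306 + 13385) + f) = √((-9306 + 13385) + 17026) = √(4079 + 17026) = √21105 = 3*√2345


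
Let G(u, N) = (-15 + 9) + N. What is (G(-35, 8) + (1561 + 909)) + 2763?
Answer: 5235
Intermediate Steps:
G(u, N) = -6 + N
(G(-35, 8) + (1561 + 909)) + 2763 = ((-6 + 8) + (1561 + 909)) + 2763 = (2 + 2470) + 2763 = 2472 + 2763 = 5235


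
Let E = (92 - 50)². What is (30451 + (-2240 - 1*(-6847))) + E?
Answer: 36822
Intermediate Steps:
E = 1764 (E = 42² = 1764)
(30451 + (-2240 - 1*(-6847))) + E = (30451 + (-2240 - 1*(-6847))) + 1764 = (30451 + (-2240 + 6847)) + 1764 = (30451 + 4607) + 1764 = 35058 + 1764 = 36822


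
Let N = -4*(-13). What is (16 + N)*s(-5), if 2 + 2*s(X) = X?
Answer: -238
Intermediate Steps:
N = 52
s(X) = -1 + X/2
(16 + N)*s(-5) = (16 + 52)*(-1 + (½)*(-5)) = 68*(-1 - 5/2) = 68*(-7/2) = -238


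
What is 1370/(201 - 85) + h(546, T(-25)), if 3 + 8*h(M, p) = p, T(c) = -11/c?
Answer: 16661/1450 ≈ 11.490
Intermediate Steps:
h(M, p) = -3/8 + p/8
1370/(201 - 85) + h(546, T(-25)) = 1370/(201 - 85) + (-3/8 + (-11/(-25))/8) = 1370/116 + (-3/8 + (-11*(-1/25))/8) = 1370*(1/116) + (-3/8 + (⅛)*(11/25)) = 685/58 + (-3/8 + 11/200) = 685/58 - 8/25 = 16661/1450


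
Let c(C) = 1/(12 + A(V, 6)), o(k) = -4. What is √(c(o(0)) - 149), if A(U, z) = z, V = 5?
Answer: I*√5362/6 ≈ 12.204*I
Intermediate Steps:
c(C) = 1/18 (c(C) = 1/(12 + 6) = 1/18)
√(c(o(0)) - 149) = √(1/18 - 149) = √(-2681/18) = I*√5362/6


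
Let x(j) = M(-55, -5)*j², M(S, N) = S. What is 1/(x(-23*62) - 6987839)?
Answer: -1/118829019 ≈ -8.4155e-9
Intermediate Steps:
x(j) = -55*j²
1/(x(-23*62) - 6987839) = 1/(-55*(-23*62)² - 6987839) = 1/(-55*(-1426)² - 6987839) = 1/(-55*2033476 - 6987839) = 1/(-111841180 - 6987839) = 1/(-118829019) = -1/118829019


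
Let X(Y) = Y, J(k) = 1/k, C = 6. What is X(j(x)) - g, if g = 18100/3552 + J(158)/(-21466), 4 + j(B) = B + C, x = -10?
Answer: -9860310281/752941416 ≈ -13.096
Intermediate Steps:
j(B) = 2 + B (j(B) = -4 + (B + 6) = -4 + (6 + B) = 2 + B)
g = 3836778953/752941416 (g = 18100/3552 + 1/(158*(-21466)) = 18100*(1/3552) + (1/158)*(-1/21466) = 4525/888 - 1/3391628 = 3836778953/752941416 ≈ 5.0957)
X(j(x)) - g = (2 - 10) - 1*3836778953/752941416 = -8 - 3836778953/752941416 = -9860310281/752941416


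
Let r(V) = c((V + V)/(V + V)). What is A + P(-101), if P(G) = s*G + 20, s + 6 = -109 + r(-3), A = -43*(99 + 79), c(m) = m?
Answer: 3880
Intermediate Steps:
A = -7654 (A = -43*178 = -7654)
r(V) = 1 (r(V) = (V + V)/(V + V) = (2*V)/((2*V)) = (2*V)*(1/(2*V)) = 1)
s = -114 (s = -6 + (-109 + 1) = -6 - 108 = -114)
P(G) = 20 - 114*G (P(G) = -114*G + 20 = 20 - 114*G)
A + P(-101) = -7654 + (20 - 114*(-101)) = -7654 + (20 + 11514) = -7654 + 11534 = 3880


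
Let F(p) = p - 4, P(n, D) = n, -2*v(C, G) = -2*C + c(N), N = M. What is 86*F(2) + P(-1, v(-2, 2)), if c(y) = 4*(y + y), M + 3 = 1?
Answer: -173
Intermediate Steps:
M = -2 (M = -3 + 1 = -2)
N = -2
c(y) = 8*y (c(y) = 4*(2*y) = 8*y)
v(C, G) = 8 + C (v(C, G) = -(-2*C + 8*(-2))/2 = -(-2*C - 16)/2 = -(-16 - 2*C)/2 = 8 + C)
F(p) = -4 + p
86*F(2) + P(-1, v(-2, 2)) = 86*(-4 + 2) - 1 = 86*(-2) - 1 = -172 - 1 = -173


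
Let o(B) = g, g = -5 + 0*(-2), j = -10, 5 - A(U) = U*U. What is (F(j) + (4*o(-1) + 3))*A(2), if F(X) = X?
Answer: -27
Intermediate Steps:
A(U) = 5 - U² (A(U) = 5 - U*U = 5 - U²)
g = -5 (g = -5 + 0 = -5)
o(B) = -5
(F(j) + (4*o(-1) + 3))*A(2) = (-10 + (4*(-5) + 3))*(5 - 1*2²) = (-10 + (-20 + 3))*(5 - 1*4) = (-10 - 17)*(5 - 4) = -27*1 = -27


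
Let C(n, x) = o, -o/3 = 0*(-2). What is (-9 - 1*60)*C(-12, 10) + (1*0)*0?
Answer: 0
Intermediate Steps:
o = 0 (o = -0*(-2) = -3*0 = 0)
C(n, x) = 0
(-9 - 1*60)*C(-12, 10) + (1*0)*0 = (-9 - 1*60)*0 + (1*0)*0 = (-9 - 60)*0 + 0*0 = -69*0 + 0 = 0 + 0 = 0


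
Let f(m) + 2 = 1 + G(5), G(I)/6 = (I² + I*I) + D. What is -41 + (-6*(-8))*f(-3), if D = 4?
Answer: 15463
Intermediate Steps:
G(I) = 24 + 12*I² (G(I) = 6*((I² + I*I) + 4) = 6*((I² + I²) + 4) = 6*(2*I² + 4) = 6*(4 + 2*I²) = 24 + 12*I²)
f(m) = 323 (f(m) = -2 + (1 + (24 + 12*5²)) = -2 + (1 + (24 + 12*25)) = -2 + (1 + (24 + 300)) = -2 + (1 + 324) = -2 + 325 = 323)
-41 + (-6*(-8))*f(-3) = -41 - 6*(-8)*323 = -41 + 48*323 = -41 + 15504 = 15463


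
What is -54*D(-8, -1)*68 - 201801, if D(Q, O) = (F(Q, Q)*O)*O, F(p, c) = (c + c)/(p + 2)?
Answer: -211593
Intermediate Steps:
F(p, c) = 2*c/(2 + p) (F(p, c) = (2*c)/(2 + p) = 2*c/(2 + p))
D(Q, O) = 2*Q*O²/(2 + Q) (D(Q, O) = ((2*Q/(2 + Q))*O)*O = (2*O*Q/(2 + Q))*O = 2*Q*O²/(2 + Q))
-54*D(-8, -1)*68 - 201801 = -108*(-8)*(-1)²/(2 - 8)*68 - 201801 = -108*(-8)/(-6)*68 - 201801 = -108*(-8)*(-1)/6*68 - 201801 = -54*8/3*68 - 201801 = -144*68 - 201801 = -9792 - 201801 = -211593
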